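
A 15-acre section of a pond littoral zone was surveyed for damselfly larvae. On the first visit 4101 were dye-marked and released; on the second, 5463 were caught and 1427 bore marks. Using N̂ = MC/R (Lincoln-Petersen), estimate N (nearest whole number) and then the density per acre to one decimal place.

N̂ = 4101·5463/1427 = 22403763/1427 ≈ 15699.9 → 15700
Density = N̂ / area = 15700 / 15 ≈ 1046.67 → 1046.7 per acre

density ≈ 1046.7 damselfly larvae per acre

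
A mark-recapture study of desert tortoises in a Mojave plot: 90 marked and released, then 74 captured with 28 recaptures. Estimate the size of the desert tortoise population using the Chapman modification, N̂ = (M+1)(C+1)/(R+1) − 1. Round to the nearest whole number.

N ≈ 234

N̂ = (90+1)(74+1)/(28+1) − 1 = 91·75/29 − 1
= 6825/29 − 1 ≈ 235.3 − 1 ≈ 234.3 → 234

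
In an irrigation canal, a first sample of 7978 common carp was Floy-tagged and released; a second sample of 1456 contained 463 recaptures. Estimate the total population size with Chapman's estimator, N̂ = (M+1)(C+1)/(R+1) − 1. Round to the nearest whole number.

N̂ = (7978+1)(1456+1)/(463+1) − 1 = 7979·1457/464 − 1
= 11625403/464 − 1 ≈ 25054.7 − 1 ≈ 25053.7 → 25054

N ≈ 25,054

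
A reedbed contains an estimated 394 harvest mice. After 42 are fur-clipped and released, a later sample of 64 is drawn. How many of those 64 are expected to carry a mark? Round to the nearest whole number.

expected recaptures ≈ 7

The marked fraction of the population is 42/394, so in a sample of 64 expect C·(M/N) marked.
E[R] = 42 × 64 / 394 = 2688 / 394 ≈ 6.8 → 7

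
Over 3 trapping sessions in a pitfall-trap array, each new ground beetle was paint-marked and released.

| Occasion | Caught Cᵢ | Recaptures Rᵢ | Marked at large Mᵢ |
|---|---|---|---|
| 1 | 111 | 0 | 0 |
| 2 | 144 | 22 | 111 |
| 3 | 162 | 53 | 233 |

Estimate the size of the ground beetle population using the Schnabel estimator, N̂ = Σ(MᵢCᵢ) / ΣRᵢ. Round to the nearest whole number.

N ≈ 716

Σ MᵢCᵢ = 0·111 + 111·144 + 233·162 = 0 + 15984 + 37746 = 53730
Σ Rᵢ = 0 + 22 + 53 = 75
N̂ = 53730 / 75 ≈ 716.4 → 716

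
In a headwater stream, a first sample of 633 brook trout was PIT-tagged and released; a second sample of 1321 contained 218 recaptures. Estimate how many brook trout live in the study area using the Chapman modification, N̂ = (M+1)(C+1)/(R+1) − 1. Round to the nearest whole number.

N ≈ 3826

N̂ = (633+1)(1321+1)/(218+1) − 1 = 634·1322/219 − 1
= 838148/219 − 1 ≈ 3827.2 − 1 ≈ 3826.2 → 3826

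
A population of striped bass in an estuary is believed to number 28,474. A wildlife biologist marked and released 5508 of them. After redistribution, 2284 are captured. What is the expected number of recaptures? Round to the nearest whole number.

expected recaptures ≈ 442

Expected recaptures E[R] = M·C / N.
E[R] = 5508 × 2284 / 28474 = 12580272 / 28474 ≈ 441.8 → 442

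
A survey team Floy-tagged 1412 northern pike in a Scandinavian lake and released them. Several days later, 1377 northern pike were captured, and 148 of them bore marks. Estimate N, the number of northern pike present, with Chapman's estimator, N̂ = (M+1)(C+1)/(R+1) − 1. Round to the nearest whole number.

N̂ = (1412+1)(1377+1)/(148+1) − 1 = 1413·1378/149 − 1
= 1947114/149 − 1 ≈ 13067.9 − 1 ≈ 13066.9 → 13067

N ≈ 13,067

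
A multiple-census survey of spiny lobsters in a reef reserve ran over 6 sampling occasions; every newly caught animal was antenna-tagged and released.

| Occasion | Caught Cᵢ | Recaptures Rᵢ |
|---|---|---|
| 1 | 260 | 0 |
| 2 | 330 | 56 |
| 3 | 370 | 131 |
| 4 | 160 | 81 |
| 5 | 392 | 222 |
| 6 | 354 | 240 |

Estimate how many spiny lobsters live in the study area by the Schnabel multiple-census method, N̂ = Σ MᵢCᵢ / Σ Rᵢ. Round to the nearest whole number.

Marked at large before each occasion: Mᵢ = Σⱼ<ᵢ (Cⱼ − Rⱼ) → M1=0, M2=260, M3=534, M4=773, M5=852, M6=1022
Σ MᵢCᵢ = 0·260 + 260·330 + 534·370 + 773·160 + 852·392 + 1022·354 = 0 + 85800 + 197580 + 123680 + 333984 + 361788 = 1102832
Σ Rᵢ = 0 + 56 + 131 + 81 + 222 + 240 = 730
N̂ = 1102832 / 730 ≈ 1510.7 → 1511

N ≈ 1511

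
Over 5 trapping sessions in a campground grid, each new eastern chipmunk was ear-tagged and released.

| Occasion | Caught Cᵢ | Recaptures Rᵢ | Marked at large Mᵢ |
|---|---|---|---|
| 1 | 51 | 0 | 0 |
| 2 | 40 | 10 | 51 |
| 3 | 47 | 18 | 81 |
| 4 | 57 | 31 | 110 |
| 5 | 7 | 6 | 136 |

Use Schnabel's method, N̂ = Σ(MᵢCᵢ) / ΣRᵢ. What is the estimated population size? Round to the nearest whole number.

Σ MᵢCᵢ = 0·51 + 51·40 + 81·47 + 110·57 + 136·7 = 0 + 2040 + 3807 + 6270 + 952 = 13069
Σ Rᵢ = 0 + 10 + 18 + 31 + 6 = 65
N̂ = 13069 / 65 ≈ 201.1 → 201

N ≈ 201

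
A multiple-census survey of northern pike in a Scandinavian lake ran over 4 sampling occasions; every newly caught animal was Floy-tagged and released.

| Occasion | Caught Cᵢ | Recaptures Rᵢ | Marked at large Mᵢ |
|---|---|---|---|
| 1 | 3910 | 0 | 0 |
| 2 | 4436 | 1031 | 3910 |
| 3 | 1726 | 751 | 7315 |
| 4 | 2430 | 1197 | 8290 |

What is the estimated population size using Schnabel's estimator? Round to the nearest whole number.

Σ MᵢCᵢ = 0·3910 + 3910·4436 + 7315·1726 + 8290·2430 = 0 + 17344760 + 12625690 + 20144700 = 50115150
Σ Rᵢ = 0 + 1031 + 751 + 1197 = 2979
N̂ = 50115150 / 2979 ≈ 16822.8 → 16823

N ≈ 16,823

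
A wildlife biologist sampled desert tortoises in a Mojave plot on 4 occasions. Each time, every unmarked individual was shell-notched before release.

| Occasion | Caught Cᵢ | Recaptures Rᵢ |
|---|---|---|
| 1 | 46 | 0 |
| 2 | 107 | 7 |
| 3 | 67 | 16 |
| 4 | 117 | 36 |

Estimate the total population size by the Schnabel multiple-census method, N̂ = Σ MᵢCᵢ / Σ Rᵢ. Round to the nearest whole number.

Marked at large before each occasion: Mᵢ = Σⱼ<ᵢ (Cⱼ − Rⱼ) → M1=0, M2=46, M3=146, M4=197
Σ MᵢCᵢ = 0·46 + 46·107 + 146·67 + 197·117 = 0 + 4922 + 9782 + 23049 = 37753
Σ Rᵢ = 0 + 7 + 16 + 36 = 59
N̂ = 37753 / 59 ≈ 639.9 → 640

N ≈ 640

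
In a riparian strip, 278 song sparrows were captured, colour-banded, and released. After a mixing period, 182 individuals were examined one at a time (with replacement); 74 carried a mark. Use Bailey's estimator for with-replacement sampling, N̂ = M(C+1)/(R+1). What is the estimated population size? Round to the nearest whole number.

N̂ = 278·(182+1)/(74+1) = 278·183/75 = 50874/75 ≈ 678.3 → 678

N ≈ 678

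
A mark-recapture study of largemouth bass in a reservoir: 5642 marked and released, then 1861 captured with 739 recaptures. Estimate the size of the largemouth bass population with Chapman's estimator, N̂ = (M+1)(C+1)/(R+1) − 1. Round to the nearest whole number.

N ≈ 14,198

N̂ = (5642+1)(1861+1)/(739+1) − 1 = 5643·1862/740 − 1
= 10507266/740 − 1 ≈ 14199.0 − 1 ≈ 14198.0 → 14198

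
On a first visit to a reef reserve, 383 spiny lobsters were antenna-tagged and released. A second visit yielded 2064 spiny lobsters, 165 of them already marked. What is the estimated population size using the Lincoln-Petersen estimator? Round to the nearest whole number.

The marked fraction in the recapture sample should equal the marked fraction in the population: 165/2064 = 383/N.
N = (383 × 2064) / 165 = 790512 / 165 ≈ 4791.0 → 4791

N ≈ 4791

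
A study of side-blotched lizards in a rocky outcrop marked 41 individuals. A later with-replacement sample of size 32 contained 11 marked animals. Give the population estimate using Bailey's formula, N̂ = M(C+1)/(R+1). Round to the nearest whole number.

N̂ = 41·(32+1)/(11+1) = 41·33/12 = 1353/12 ≈ 112.8 → 113

N ≈ 113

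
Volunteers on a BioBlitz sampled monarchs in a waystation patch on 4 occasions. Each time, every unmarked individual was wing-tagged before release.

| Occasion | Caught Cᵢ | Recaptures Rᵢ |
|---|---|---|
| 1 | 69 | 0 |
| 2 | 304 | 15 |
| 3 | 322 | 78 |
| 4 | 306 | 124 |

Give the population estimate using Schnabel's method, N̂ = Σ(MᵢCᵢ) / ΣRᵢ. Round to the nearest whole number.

Marked at large before each occasion: Mᵢ = Σⱼ<ᵢ (Cⱼ − Rⱼ) → M1=0, M2=69, M3=358, M4=602
Σ MᵢCᵢ = 0·69 + 69·304 + 358·322 + 602·306 = 0 + 20976 + 115276 + 184212 = 320464
Σ Rᵢ = 0 + 15 + 78 + 124 = 217
N̂ = 320464 / 217 ≈ 1476.8 → 1477

N ≈ 1477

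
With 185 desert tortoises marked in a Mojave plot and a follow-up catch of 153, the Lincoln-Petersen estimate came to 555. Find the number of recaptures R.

R = 51

From N = M·C/R: R = M·C / N = 185·153 / 555 = 28305 / 555 = 51.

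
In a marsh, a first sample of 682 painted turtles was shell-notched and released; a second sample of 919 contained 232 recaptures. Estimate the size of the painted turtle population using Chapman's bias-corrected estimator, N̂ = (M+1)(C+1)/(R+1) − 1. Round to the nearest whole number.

N̂ = (682+1)(919+1)/(232+1) − 1 = 683·920/233 − 1
= 628360/233 − 1 ≈ 2696.8 − 1 ≈ 2695.8 → 2696

N ≈ 2696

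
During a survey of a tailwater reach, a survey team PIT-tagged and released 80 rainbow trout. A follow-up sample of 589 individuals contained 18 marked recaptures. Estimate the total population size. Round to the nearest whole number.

N ≈ 2618

Lincoln-Petersen assumes M/N = R/C, so N = M·C / R.
N = (80 × 589) / 18 = 47120 / 18 ≈ 2617.8 → 2618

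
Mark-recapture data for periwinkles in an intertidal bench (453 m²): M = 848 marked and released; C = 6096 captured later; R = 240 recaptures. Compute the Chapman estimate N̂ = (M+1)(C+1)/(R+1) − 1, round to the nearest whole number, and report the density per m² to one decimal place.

N̂ = 849·6097/241 − 1 = 5176353/241 − 1 ≈ 21477.6 → 21478
Density = N̂ / area = 21478 / 453 ≈ 47.41 → 47.4 per m²

density ≈ 47.4 periwinkles per m²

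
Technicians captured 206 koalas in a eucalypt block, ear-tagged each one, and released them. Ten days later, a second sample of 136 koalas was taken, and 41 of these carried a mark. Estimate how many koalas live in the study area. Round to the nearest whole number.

N = (206 × 136) / 41 = 28016 / 41 ≈ 683.3 → 683

N ≈ 683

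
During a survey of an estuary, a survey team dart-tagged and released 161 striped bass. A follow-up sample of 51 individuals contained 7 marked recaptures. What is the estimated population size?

N = 1173

Lincoln-Petersen assumes M/N = R/C, so N = M·C / R.
N = (161 × 51) / 7 = 8211 / 7 = 1173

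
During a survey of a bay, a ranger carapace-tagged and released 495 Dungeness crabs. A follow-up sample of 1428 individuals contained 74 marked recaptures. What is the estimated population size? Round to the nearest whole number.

N ≈ 9552

The marked fraction in the recapture sample should equal the marked fraction in the population: 74/1428 = 495/N.
N = (495 × 1428) / 74 = 706860 / 74 ≈ 9552.2 → 9552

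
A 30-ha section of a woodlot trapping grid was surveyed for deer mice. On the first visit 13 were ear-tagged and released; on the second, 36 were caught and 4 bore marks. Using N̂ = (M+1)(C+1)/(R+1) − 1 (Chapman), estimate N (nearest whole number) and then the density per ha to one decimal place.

N̂ = 14·37/5 − 1 = 518/5 − 1 ≈ 102.6 → 103
Density = N̂ / area = 103 / 30 ≈ 3.43 → 3.4 per ha

density ≈ 3.4 deer mice per ha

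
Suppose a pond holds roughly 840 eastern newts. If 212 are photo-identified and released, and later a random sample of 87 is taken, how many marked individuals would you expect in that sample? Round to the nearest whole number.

The marked fraction of the population is 212/840, so in a sample of 87 expect C·(M/N) marked.
E[R] = 212 × 87 / 840 = 18444 / 840 ≈ 22.0 → 22

expected recaptures ≈ 22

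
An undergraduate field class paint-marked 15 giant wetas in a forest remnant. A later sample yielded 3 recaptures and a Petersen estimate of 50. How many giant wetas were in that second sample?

C = 10

From N = M·C/R: C = N·R / M = 50·3 / 15 = 150 / 15 = 10.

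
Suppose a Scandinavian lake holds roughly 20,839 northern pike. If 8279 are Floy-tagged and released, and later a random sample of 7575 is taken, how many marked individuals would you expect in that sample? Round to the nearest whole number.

Expected recaptures E[R] = M·C / N.
E[R] = 8279 × 7575 / 20839 = 62713425 / 20839 ≈ 3009.4 → 3009

expected recaptures ≈ 3009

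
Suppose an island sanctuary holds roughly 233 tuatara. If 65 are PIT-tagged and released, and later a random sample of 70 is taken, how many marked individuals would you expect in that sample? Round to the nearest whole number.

expected recaptures ≈ 20

The marked fraction of the population is 65/233, so in a sample of 70 expect C·(M/N) marked.
E[R] = 65 × 70 / 233 = 4550 / 233 ≈ 19.5 → 20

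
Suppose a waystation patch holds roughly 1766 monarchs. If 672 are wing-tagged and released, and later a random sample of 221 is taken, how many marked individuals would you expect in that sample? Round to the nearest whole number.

Expected recaptures E[R] = M·C / N.
E[R] = 672 × 221 / 1766 = 148512 / 1766 ≈ 84.1 → 84

expected recaptures ≈ 84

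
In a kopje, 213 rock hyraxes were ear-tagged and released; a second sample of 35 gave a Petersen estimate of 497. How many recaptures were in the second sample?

R = 15

From N = M·C/R: R = M·C / N = 213·35 / 497 = 7455 / 497 = 15.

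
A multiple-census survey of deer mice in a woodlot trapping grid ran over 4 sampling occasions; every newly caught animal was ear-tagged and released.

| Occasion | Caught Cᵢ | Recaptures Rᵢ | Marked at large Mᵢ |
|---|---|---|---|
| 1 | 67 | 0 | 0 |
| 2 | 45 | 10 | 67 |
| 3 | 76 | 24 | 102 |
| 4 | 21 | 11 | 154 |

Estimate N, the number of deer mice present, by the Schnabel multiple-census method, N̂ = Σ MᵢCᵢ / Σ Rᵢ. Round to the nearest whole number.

Σ MᵢCᵢ = 0·67 + 67·45 + 102·76 + 154·21 = 0 + 3015 + 7752 + 3234 = 14001
Σ Rᵢ = 0 + 10 + 24 + 11 = 45
N̂ = 14001 / 45 ≈ 311.1 → 311

N ≈ 311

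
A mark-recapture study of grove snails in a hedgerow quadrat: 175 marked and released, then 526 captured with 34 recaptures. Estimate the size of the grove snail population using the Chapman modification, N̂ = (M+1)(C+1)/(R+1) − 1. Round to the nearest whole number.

N ≈ 2649

N̂ = (175+1)(526+1)/(34+1) − 1 = 176·527/35 − 1
= 92752/35 − 1 ≈ 2650.1 − 1 ≈ 2649.1 → 2649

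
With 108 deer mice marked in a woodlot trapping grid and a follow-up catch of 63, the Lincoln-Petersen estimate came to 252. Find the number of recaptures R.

From N = M·C/R: R = M·C / N = 108·63 / 252 = 6804 / 252 = 27.

R = 27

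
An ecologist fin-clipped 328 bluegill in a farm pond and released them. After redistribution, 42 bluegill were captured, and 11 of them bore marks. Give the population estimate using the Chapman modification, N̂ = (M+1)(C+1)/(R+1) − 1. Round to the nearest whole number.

N ≈ 1178

N̂ = (328+1)(42+1)/(11+1) − 1 = 329·43/12 − 1
= 14147/12 − 1 ≈ 1178.9 − 1 ≈ 1177.9 → 1178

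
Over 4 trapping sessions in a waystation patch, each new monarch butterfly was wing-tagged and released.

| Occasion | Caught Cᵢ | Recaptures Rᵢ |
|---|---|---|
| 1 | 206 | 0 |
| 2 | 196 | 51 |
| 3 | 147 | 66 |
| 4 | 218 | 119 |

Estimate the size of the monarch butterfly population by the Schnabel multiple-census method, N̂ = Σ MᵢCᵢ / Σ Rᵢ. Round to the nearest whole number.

N ≈ 789

Marked at large before each occasion: Mᵢ = Σⱼ<ᵢ (Cⱼ − Rⱼ) → M1=0, M2=206, M3=351, M4=432
Σ MᵢCᵢ = 0·206 + 206·196 + 351·147 + 432·218 = 0 + 40376 + 51597 + 94176 = 186149
Σ Rᵢ = 0 + 51 + 66 + 119 = 236
N̂ = 186149 / 236 ≈ 788.8 → 789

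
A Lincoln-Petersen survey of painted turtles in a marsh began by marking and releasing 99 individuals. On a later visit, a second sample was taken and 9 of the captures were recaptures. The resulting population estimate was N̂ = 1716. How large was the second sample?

From N = M·C/R: C = N·R / M = 1716·9 / 99 = 15444 / 99 = 156.

C = 156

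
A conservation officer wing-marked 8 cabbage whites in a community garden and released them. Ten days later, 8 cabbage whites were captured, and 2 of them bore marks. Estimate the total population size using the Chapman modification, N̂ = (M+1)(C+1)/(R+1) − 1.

N̂ = (8+1)(8+1)/(2+1) − 1 = 9·9/3 − 1
= 81/3 − 1 = 27 − 1 = 26

N = 26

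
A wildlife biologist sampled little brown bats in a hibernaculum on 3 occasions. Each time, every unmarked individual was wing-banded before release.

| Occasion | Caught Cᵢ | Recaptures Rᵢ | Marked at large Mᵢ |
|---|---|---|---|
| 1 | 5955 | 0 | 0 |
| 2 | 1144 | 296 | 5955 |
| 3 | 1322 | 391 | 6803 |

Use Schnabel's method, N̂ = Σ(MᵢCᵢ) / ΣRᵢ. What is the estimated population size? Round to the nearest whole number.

N ≈ 23,007

Σ MᵢCᵢ = 0·5955 + 5955·1144 + 6803·1322 = 0 + 6812520 + 8993566 = 15806086
Σ Rᵢ = 0 + 296 + 391 = 687
N̂ = 15806086 / 687 ≈ 23007.4 → 23007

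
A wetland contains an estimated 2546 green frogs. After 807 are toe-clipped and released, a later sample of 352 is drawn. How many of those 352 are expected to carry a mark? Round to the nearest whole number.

expected recaptures ≈ 112

The marked fraction of the population is 807/2546, so in a sample of 352 expect C·(M/N) marked.
E[R] = 807 × 352 / 2546 = 284064 / 2546 ≈ 111.6 → 112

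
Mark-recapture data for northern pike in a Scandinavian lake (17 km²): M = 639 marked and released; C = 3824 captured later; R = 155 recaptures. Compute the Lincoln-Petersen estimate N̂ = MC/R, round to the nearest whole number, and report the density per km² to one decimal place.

density ≈ 927.4 northern pike per km²

N̂ = 639·3824/155 = 2443536/155 ≈ 15764.7 → 15765
Density = N̂ / area = 15765 / 17 ≈ 927.35 → 927.4 per km²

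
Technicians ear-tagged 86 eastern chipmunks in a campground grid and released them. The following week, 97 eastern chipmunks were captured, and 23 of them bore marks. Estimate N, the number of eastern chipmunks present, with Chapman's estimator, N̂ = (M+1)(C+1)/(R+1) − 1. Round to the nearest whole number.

N̂ = (86+1)(97+1)/(23+1) − 1 = 87·98/24 − 1
= 8526/24 − 1 ≈ 355.2 − 1 ≈ 354.2 → 354

N ≈ 354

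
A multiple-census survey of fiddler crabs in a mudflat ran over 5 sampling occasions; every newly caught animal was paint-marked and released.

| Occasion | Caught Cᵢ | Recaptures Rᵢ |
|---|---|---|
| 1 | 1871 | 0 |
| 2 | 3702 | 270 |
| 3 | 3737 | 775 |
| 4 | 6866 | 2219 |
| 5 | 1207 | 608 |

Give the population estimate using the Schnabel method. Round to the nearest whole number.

N ≈ 25,588

Marked at large before each occasion: Mᵢ = Σⱼ<ᵢ (Cⱼ − Rⱼ) → M1=0, M2=1871, M3=5303, M4=8265, M5=12912
Σ MᵢCᵢ = 0·1871 + 1871·3702 + 5303·3737 + 8265·6866 + 12912·1207 = 0 + 6926442 + 19817311 + 56747490 + 15584784 = 99076027
Σ Rᵢ = 0 + 270 + 775 + 2219 + 608 = 3872
N̂ = 99076027 / 3872 ≈ 25587.8 → 25588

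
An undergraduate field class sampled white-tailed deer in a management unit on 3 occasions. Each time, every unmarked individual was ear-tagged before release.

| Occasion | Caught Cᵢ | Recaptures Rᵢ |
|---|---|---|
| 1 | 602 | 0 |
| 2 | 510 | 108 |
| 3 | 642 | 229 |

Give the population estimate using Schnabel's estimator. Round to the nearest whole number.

N ≈ 2824

Marked at large before each occasion: Mᵢ = Σⱼ<ᵢ (Cⱼ − Rⱼ) → M1=0, M2=602, M3=1004
Σ MᵢCᵢ = 0·602 + 602·510 + 1004·642 = 0 + 307020 + 644568 = 951588
Σ Rᵢ = 0 + 108 + 229 = 337
N̂ = 951588 / 337 ≈ 2823.7 → 2824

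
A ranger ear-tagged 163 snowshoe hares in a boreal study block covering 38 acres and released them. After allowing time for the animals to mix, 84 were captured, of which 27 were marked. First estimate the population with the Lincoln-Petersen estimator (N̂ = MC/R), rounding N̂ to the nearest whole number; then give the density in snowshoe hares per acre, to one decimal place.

density ≈ 13.3 snowshoe hares per acre

N̂ = 163·84/27 = 13692/27 ≈ 507.1 → 507
Density = N̂ / area = 507 / 38 ≈ 13.34 → 13.3 per acre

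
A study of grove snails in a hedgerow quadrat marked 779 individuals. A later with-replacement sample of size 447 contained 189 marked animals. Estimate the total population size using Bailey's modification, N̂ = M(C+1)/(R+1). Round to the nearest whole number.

N̂ = 779·(447+1)/(189+1) = 779·448/190 = 348992/190 ≈ 1836.8 → 1837

N ≈ 1837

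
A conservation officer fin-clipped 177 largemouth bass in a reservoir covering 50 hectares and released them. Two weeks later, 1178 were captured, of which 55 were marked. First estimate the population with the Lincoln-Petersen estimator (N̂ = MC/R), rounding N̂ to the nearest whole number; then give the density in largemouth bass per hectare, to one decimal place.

density ≈ 75.8 largemouth bass per hectare

N̂ = 177·1178/55 = 208506/55 ≈ 3791.0 → 3791
Density = N̂ / area = 3791 / 50 ≈ 75.82 → 75.8 per hectare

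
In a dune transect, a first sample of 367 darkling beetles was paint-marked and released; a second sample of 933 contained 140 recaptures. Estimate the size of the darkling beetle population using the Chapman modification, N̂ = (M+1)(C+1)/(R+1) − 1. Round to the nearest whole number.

N ≈ 2437

N̂ = (367+1)(933+1)/(140+1) − 1 = 368·934/141 − 1
= 343712/141 − 1 ≈ 2437.7 − 1 ≈ 2436.7 → 2437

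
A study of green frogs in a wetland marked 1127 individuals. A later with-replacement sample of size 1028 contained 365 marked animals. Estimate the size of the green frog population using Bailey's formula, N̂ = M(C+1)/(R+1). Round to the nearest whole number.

N̂ = 1127·(1028+1)/(365+1) = 1127·1029/366 = 1159683/366 ≈ 3168.5 → 3169

N ≈ 3169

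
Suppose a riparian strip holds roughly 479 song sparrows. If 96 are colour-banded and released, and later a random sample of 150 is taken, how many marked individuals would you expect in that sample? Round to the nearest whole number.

expected recaptures ≈ 30

The marked fraction of the population is 96/479, so in a sample of 150 expect C·(M/N) marked.
E[R] = 96 × 150 / 479 = 14400 / 479 ≈ 30.1 → 30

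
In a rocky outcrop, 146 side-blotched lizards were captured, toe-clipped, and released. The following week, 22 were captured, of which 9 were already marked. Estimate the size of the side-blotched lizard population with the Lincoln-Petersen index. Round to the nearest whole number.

N ≈ 357

N = (146 × 22) / 9 = 3212 / 9 ≈ 356.9 → 357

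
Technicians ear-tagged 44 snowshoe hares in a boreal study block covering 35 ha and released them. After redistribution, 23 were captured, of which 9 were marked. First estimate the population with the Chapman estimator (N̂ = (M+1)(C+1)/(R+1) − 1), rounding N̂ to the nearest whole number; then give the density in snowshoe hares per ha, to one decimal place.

density ≈ 3.1 snowshoe hares per ha

N̂ = 45·24/10 − 1 = 1080/10 − 1 = 107
Density = N̂ / area = 107 / 35 ≈ 3.06 → 3.1 per ha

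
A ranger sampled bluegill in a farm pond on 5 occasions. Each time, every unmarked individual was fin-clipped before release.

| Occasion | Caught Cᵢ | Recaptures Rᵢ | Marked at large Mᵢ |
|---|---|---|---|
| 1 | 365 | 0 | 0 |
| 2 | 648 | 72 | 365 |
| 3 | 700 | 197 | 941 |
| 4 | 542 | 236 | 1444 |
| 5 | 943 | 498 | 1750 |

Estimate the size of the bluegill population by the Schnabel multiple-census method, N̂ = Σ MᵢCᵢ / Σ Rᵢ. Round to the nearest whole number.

Σ MᵢCᵢ = 0·365 + 365·648 + 941·700 + 1444·542 + 1750·943 = 0 + 236520 + 658700 + 782648 + 1650250 = 3328118
Σ Rᵢ = 0 + 72 + 197 + 236 + 498 = 1003
N̂ = 3328118 / 1003 ≈ 3318.2 → 3318

N ≈ 3318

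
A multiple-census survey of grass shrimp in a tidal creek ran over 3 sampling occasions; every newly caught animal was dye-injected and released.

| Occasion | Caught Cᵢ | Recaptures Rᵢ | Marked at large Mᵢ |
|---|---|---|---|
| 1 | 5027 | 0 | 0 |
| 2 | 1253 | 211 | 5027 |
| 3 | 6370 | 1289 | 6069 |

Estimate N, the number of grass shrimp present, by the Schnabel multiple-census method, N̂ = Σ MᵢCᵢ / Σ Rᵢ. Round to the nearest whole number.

N ≈ 29,972

Σ MᵢCᵢ = 0·5027 + 5027·1253 + 6069·6370 = 0 + 6298831 + 38659530 = 44958361
Σ Rᵢ = 0 + 211 + 1289 = 1500
N̂ = 44958361 / 1500 ≈ 29972.2 → 29972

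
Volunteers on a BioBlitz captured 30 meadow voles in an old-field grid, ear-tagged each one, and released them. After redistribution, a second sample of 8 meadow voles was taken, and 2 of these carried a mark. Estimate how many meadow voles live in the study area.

N = 120

If marked individuals mix randomly, R/C ≈ M/N, giving N ≈ M·C/R.
N = (30 × 8) / 2 = 240 / 2 = 120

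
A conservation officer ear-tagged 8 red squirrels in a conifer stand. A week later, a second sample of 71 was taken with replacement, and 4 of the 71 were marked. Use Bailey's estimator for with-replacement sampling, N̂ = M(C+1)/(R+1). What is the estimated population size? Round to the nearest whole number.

N ≈ 115

N̂ = 8·(71+1)/(4+1) = 8·72/5 = 576/5 ≈ 115.2 → 115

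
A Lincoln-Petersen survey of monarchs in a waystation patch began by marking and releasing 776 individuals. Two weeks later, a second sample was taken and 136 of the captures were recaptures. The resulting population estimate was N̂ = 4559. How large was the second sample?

C = 799

From N = M·C/R: C = N·R / M = 4559·136 / 776 = 620024 / 776 = 799.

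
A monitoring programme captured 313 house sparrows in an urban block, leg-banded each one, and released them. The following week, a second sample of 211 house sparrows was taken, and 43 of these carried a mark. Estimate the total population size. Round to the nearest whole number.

The marked fraction in the recapture sample should equal the marked fraction in the population: 43/211 = 313/N.
N = (313 × 211) / 43 = 66043 / 43 ≈ 1535.9 → 1536

N ≈ 1536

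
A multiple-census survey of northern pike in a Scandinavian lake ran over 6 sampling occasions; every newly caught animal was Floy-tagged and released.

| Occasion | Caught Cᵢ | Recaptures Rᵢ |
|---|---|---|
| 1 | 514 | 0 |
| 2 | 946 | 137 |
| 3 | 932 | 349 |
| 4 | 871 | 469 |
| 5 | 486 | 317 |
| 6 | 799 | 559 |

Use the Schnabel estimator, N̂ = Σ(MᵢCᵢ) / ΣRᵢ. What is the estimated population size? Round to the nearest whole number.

Marked at large before each occasion: Mᵢ = Σⱼ<ᵢ (Cⱼ − Rⱼ) → M1=0, M2=514, M3=1323, M4=1906, M5=2308, M6=2477
Σ MᵢCᵢ = 0·514 + 514·946 + 1323·932 + 1906·871 + 2308·486 + 2477·799 = 0 + 486244 + 1233036 + 1660126 + 1121688 + 1979123 = 6480217
Σ Rᵢ = 0 + 137 + 349 + 469 + 317 + 559 = 1831
N̂ = 6480217 / 1831 ≈ 3539.2 → 3539

N ≈ 3539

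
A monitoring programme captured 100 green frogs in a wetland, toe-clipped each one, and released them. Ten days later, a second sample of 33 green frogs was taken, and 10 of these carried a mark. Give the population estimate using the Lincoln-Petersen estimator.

N = (100 × 33) / 10 = 3300 / 10 = 330

N = 330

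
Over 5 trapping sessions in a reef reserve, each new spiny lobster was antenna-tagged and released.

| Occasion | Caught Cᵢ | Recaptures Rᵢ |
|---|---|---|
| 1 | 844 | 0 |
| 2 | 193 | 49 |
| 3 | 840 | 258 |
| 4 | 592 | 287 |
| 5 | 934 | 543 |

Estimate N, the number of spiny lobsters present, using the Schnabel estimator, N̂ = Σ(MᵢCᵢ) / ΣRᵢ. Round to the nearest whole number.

N ≈ 3231

Marked at large before each occasion: Mᵢ = Σⱼ<ᵢ (Cⱼ − Rⱼ) → M1=0, M2=844, M3=988, M4=1570, M5=1875
Σ MᵢCᵢ = 0·844 + 844·193 + 988·840 + 1570·592 + 1875·934 = 0 + 162892 + 829920 + 929440 + 1751250 = 3673502
Σ Rᵢ = 0 + 49 + 258 + 287 + 543 = 1137
N̂ = 3673502 / 1137 ≈ 3230.9 → 3231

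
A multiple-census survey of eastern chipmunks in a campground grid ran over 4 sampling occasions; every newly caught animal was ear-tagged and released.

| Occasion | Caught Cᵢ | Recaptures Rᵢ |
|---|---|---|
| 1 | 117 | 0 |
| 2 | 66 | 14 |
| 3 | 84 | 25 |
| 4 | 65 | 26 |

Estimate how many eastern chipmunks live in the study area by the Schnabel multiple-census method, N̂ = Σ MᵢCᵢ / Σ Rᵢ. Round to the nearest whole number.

Marked at large before each occasion: Mᵢ = Σⱼ<ᵢ (Cⱼ − Rⱼ) → M1=0, M2=117, M3=169, M4=228
Σ MᵢCᵢ = 0·117 + 117·66 + 169·84 + 228·65 = 0 + 7722 + 14196 + 14820 = 36738
Σ Rᵢ = 0 + 14 + 25 + 26 = 65
N̂ = 36738 / 65 ≈ 565.2 → 565

N ≈ 565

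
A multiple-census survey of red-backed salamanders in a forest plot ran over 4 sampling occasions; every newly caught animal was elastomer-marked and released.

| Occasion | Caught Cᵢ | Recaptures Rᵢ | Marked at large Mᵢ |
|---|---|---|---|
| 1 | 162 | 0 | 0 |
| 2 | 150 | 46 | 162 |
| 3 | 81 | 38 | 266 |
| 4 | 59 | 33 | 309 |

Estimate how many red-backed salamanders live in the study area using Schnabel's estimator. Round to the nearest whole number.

N ≈ 548

Σ MᵢCᵢ = 0·162 + 162·150 + 266·81 + 309·59 = 0 + 24300 + 21546 + 18231 = 64077
Σ Rᵢ = 0 + 46 + 38 + 33 = 117
N̂ = 64077 / 117 ≈ 547.7 → 548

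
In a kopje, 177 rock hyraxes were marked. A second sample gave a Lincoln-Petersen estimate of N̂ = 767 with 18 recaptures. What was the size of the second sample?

C = 78

From N = M·C/R: C = N·R / M = 767·18 / 177 = 13806 / 177 = 78.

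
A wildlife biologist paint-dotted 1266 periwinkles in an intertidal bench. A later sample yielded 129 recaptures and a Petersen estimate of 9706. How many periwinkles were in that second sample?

C = 989

From N = M·C/R: C = N·R / M = 9706·129 / 1266 = 1252074 / 1266 = 989.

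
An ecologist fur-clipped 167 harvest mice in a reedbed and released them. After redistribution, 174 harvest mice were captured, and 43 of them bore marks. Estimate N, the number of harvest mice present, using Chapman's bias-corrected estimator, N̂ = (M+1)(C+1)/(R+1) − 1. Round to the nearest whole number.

N ≈ 667

N̂ = (167+1)(174+1)/(43+1) − 1 = 168·175/44 − 1
= 29400/44 − 1 ≈ 668.2 − 1 ≈ 667.2 → 667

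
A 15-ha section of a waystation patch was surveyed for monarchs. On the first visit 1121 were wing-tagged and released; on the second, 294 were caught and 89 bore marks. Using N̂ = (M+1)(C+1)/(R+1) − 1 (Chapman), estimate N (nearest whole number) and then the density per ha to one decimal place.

density ≈ 245.1 monarchs per ha

N̂ = 1122·295/90 − 1 = 330990/90 − 1 ≈ 3676.7 → 3677
Density = N̂ / area = 3677 / 15 ≈ 245.13 → 245.1 per ha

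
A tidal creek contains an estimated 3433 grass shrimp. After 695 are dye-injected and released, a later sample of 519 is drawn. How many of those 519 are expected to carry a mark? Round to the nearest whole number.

expected recaptures ≈ 105

Expected recaptures E[R] = M·C / N.
E[R] = 695 × 519 / 3433 = 360705 / 3433 ≈ 105.1 → 105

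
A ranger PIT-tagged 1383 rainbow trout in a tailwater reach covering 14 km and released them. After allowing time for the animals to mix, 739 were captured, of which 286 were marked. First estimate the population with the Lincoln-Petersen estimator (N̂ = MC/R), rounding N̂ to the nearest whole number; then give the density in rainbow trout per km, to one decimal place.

density ≈ 255.3 rainbow trout per km

N̂ = 1383·739/286 = 1022037/286 ≈ 3573.6 → 3574
Density = N̂ / area = 3574 / 14 ≈ 255.29 → 255.3 per km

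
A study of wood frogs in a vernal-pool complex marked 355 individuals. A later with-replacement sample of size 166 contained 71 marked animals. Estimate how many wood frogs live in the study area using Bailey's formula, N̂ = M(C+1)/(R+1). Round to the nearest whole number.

N ≈ 823

N̂ = 355·(166+1)/(71+1) = 355·167/72 = 59285/72 ≈ 823.4 → 823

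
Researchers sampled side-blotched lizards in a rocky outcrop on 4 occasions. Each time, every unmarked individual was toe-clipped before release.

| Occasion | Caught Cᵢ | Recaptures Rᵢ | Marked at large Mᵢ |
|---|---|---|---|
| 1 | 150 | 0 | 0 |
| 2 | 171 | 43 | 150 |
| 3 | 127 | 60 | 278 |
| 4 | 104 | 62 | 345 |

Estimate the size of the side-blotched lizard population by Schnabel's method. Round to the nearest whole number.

N ≈ 587

Σ MᵢCᵢ = 0·150 + 150·171 + 278·127 + 345·104 = 0 + 25650 + 35306 + 35880 = 96836
Σ Rᵢ = 0 + 43 + 60 + 62 = 165
N̂ = 96836 / 165 ≈ 586.9 → 587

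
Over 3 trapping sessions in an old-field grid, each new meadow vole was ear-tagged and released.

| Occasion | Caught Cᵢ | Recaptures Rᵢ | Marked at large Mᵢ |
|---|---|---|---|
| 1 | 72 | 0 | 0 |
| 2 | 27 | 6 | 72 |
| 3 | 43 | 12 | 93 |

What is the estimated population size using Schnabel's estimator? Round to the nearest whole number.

N ≈ 330

Σ MᵢCᵢ = 0·72 + 72·27 + 93·43 = 0 + 1944 + 3999 = 5943
Σ Rᵢ = 0 + 6 + 12 = 18
N̂ = 5943 / 18 ≈ 330.2 → 330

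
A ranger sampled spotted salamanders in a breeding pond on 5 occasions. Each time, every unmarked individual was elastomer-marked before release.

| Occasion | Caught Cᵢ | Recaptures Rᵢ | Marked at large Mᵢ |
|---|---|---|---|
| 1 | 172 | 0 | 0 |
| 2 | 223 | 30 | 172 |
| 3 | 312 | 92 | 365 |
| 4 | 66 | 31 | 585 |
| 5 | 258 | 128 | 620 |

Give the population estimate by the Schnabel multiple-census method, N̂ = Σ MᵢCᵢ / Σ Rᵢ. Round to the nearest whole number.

Σ MᵢCᵢ = 0·172 + 172·223 + 365·312 + 585·66 + 620·258 = 0 + 38356 + 113880 + 38610 + 159960 = 350806
Σ Rᵢ = 0 + 30 + 92 + 31 + 128 = 281
N̂ = 350806 / 281 ≈ 1248.4 → 1248

N ≈ 1248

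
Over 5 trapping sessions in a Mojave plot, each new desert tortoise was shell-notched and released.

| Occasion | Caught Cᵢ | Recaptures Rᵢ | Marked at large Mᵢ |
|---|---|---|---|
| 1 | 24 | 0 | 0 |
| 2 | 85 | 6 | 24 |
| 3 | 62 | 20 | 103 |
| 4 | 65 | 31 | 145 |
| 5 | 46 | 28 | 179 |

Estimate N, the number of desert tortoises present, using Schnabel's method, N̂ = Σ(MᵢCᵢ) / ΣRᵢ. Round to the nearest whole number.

N ≈ 307

Σ MᵢCᵢ = 0·24 + 24·85 + 103·62 + 145·65 + 179·46 = 0 + 2040 + 6386 + 9425 + 8234 = 26085
Σ Rᵢ = 0 + 6 + 20 + 31 + 28 = 85
N̂ = 26085 / 85 ≈ 306.9 → 307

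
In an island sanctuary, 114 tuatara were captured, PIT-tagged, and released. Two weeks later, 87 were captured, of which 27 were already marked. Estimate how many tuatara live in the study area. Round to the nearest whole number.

N ≈ 367

Lincoln-Petersen assumes M/N = R/C, so N = M·C / R.
N = (114 × 87) / 27 = 9918 / 27 ≈ 367.3 → 367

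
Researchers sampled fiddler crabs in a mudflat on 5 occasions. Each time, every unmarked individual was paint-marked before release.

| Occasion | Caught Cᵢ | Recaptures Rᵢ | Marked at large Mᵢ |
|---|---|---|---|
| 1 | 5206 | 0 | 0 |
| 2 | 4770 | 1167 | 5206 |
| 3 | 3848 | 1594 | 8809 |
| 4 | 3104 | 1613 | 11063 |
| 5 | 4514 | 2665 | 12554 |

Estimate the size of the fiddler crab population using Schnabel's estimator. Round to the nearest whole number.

N ≈ 21,273

Σ MᵢCᵢ = 0·5206 + 5206·4770 + 8809·3848 + 11063·3104 + 12554·4514 = 0 + 24832620 + 33897032 + 34339552 + 56668756 = 149737960
Σ Rᵢ = 0 + 1167 + 1594 + 1613 + 2665 = 7039
N̂ = 149737960 / 7039 ≈ 21272.6 → 21273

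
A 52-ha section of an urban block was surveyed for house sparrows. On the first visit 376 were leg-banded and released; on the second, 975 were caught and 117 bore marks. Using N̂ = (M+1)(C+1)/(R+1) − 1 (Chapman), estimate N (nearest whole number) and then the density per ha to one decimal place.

density ≈ 59.9 house sparrows per ha

N̂ = 377·976/118 − 1 = 367952/118 − 1 ≈ 3117.2 → 3117
Density = N̂ / area = 3117 / 52 ≈ 59.94 → 59.9 per ha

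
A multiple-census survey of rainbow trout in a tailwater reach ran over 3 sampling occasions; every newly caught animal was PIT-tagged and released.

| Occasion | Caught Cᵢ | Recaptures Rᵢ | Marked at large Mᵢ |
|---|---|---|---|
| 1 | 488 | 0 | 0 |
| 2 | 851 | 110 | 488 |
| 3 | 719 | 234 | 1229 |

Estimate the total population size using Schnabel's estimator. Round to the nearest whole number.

N ≈ 3776

Σ MᵢCᵢ = 0·488 + 488·851 + 1229·719 = 0 + 415288 + 883651 = 1298939
Σ Rᵢ = 0 + 110 + 234 = 344
N̂ = 1298939 / 344 ≈ 3776.0 → 3776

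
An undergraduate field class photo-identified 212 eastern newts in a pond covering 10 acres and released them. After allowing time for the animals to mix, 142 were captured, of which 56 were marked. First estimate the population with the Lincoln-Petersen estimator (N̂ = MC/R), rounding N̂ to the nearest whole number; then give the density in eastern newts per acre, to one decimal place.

N̂ = 212·142/56 = 30104/56 ≈ 537.6 → 538
Density = N̂ / area = 538 / 10 ≈ 53.80 → 53.8 per acre

density ≈ 53.8 eastern newts per acre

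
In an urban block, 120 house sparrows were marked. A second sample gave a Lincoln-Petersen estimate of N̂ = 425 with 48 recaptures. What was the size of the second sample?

C = 170

From N = M·C/R: C = N·R / M = 425·48 / 120 = 20400 / 120 = 170.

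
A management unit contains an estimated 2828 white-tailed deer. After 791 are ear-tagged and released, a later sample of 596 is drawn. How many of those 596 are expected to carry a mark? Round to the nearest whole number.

Expected recaptures E[R] = M·C / N.
E[R] = 791 × 596 / 2828 = 471436 / 2828 ≈ 166.7 → 167

expected recaptures ≈ 167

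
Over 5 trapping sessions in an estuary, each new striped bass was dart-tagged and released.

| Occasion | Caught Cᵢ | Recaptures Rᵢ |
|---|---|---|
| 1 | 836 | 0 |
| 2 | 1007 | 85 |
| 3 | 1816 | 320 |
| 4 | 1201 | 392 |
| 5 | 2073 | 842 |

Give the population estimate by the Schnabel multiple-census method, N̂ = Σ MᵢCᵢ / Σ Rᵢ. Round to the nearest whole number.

N ≈ 9985

Marked at large before each occasion: Mᵢ = Σⱼ<ᵢ (Cⱼ − Rⱼ) → M1=0, M2=836, M3=1758, M4=3254, M5=4063
Σ MᵢCᵢ = 0·836 + 836·1007 + 1758·1816 + 3254·1201 + 4063·2073 = 0 + 841852 + 3192528 + 3908054 + 8422599 = 16365033
Σ Rᵢ = 0 + 85 + 320 + 392 + 842 = 1639
N̂ = 16365033 / 1639 ≈ 9984.8 → 9985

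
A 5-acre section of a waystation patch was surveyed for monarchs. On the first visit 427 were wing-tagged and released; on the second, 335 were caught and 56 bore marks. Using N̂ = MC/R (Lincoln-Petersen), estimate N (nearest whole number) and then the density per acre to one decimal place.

density ≈ 510.8 monarchs per acre

N̂ = 427·335/56 = 143045/56 ≈ 2554.4 → 2554
Density = N̂ / area = 2554 / 5 ≈ 510.80 → 510.8 per acre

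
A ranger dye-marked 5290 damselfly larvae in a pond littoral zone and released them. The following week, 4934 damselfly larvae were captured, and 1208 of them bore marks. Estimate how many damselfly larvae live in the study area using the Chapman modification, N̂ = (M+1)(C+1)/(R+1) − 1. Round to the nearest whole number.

N ≈ 21,596

N̂ = (5290+1)(4934+1)/(1208+1) − 1 = 5291·4935/1209 − 1
= 26111085/1209 − 1 ≈ 21597.3 − 1 ≈ 21596.3 → 21596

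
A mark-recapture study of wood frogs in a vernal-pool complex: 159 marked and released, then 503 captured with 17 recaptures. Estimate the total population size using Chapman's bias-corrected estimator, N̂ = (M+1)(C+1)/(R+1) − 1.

N̂ = (159+1)(503+1)/(17+1) − 1 = 160·504/18 − 1
= 80640/18 − 1 = 4480 − 1 = 4479

N = 4479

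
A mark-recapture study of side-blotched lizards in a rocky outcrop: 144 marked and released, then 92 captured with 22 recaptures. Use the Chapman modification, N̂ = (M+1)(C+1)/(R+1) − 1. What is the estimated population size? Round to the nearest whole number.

N ≈ 585

N̂ = (144+1)(92+1)/(22+1) − 1 = 145·93/23 − 1
= 13485/23 − 1 ≈ 586.3 − 1 ≈ 585.3 → 585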